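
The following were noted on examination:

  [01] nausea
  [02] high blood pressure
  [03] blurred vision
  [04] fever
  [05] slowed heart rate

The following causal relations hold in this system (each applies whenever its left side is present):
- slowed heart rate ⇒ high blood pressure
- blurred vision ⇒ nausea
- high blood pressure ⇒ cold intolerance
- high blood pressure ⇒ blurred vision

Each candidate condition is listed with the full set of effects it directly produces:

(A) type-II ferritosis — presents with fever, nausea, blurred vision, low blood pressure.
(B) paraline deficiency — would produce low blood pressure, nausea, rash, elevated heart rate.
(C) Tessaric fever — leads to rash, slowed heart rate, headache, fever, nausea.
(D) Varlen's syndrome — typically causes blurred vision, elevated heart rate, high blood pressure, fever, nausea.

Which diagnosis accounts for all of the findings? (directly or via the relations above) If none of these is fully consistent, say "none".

Testing each hypothesis:
(A) type-II ferritosis — fails on high blood pressure, slowed heart rate (predicts low blood pressure, not high blood pressure)
(B) paraline deficiency — nausea match; high blood pressure miss; blurred vision miss; fever miss; slowed heart rate miss
(C) Tessaric fever — nausea match; high blood pressure match (through slowed heart rate → high blood pressure); blurred vision match (through slowed heart rate → high blood pressure → blurred vision); fever match; slowed heart rate match
(D) Varlen's syndrome — fails on slowed heart rate (predicts elevated heart rate, not slowed heart rate)
(C) alone accounts for all the evidence.

C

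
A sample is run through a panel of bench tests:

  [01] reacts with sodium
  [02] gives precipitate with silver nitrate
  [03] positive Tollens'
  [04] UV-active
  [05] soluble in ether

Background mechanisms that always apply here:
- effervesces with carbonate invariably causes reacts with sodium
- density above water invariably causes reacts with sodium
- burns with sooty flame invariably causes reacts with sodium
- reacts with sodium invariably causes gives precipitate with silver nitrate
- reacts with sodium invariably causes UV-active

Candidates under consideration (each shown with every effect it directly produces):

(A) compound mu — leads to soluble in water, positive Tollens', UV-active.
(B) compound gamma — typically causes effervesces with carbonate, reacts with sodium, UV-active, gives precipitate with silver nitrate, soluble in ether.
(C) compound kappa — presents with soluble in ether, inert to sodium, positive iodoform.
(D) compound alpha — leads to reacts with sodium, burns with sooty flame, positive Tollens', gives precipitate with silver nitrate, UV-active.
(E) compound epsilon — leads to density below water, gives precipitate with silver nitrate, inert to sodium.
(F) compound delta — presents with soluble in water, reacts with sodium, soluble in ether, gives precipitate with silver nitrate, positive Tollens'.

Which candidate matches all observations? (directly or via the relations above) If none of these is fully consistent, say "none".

F

Testing each hypothesis:
(A) compound mu — reacts with sodium -; gives precipitate with silver nitrate -; positive Tollens' +; UV-active +; soluble in ether -
(B) compound gamma — reacts with sodium +; gives precipitate with silver nitrate +; positive Tollens' -; UV-active +; soluble in ether +
(C) compound kappa — fails on reacts with sodium, gives precipitate with silver nitrate, positive Tollens', UV-active (predicts inert to sodium, not reacts with sodium)
(D) compound alpha — does not account for soluble in ether
(E) compound epsilon — reacts with sodium -; gives precipitate with silver nitrate +; positive Tollens' -; UV-active -; soluble in ether -
(F) compound delta — accounts for every observation (UV-active via reacts with sodium → UV-active)
(F) alone accounts for all the evidence.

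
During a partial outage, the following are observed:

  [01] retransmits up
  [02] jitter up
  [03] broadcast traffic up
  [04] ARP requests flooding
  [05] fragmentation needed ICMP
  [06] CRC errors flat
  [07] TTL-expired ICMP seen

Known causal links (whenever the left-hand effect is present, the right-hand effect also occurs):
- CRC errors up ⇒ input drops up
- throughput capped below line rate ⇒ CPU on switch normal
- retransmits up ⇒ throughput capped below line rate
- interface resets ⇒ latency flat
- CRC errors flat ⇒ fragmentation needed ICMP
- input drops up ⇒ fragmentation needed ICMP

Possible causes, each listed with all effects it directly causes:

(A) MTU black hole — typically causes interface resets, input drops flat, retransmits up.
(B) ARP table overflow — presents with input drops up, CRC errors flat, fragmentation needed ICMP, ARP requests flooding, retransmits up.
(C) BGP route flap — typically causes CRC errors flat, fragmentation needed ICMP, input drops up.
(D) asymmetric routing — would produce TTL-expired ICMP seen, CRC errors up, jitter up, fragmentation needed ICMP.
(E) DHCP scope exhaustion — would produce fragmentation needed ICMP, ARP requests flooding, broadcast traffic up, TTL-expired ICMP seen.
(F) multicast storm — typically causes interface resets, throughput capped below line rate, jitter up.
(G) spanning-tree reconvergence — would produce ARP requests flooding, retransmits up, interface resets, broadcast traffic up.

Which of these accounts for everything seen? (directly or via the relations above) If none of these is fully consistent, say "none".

none

Testing each hypothesis:
(A) MTU black hole — does not account for jitter up, broadcast traffic up, ARP requests flooding, fragmentation needed ICMP, CRC errors flat, TTL-expired ICMP seen
(B) ARP table overflow — retransmits up match; jitter up miss; broadcast traffic up miss; ARP requests flooding match; fragmentation needed ICMP match; CRC errors flat match; TTL-expired ICMP seen miss
(C) BGP route flap — does not account for retransmits up, jitter up, broadcast traffic up, ARP requests flooding, TTL-expired ICMP seen
(D) asymmetric routing — retransmits up miss; jitter up match; broadcast traffic up miss; ARP requests flooding miss; fragmentation needed ICMP match; CRC errors flat miss; TTL-expired ICMP seen match
(E) DHCP scope exhaustion — retransmits up miss; jitter up miss; broadcast traffic up match; ARP requests flooding match; fragmentation needed ICMP match; CRC errors flat miss; TTL-expired ICMP seen match
(F) multicast storm — retransmits up miss; jitter up match; broadcast traffic up miss; ARP requests flooding miss; fragmentation needed ICMP miss; CRC errors flat miss; TTL-expired ICMP seen miss
(G) spanning-tree reconvergence — does not account for jitter up, fragmentation needed ICMP, CRC errors flat, TTL-expired ICMP seen
No candidate is consistent with all observations.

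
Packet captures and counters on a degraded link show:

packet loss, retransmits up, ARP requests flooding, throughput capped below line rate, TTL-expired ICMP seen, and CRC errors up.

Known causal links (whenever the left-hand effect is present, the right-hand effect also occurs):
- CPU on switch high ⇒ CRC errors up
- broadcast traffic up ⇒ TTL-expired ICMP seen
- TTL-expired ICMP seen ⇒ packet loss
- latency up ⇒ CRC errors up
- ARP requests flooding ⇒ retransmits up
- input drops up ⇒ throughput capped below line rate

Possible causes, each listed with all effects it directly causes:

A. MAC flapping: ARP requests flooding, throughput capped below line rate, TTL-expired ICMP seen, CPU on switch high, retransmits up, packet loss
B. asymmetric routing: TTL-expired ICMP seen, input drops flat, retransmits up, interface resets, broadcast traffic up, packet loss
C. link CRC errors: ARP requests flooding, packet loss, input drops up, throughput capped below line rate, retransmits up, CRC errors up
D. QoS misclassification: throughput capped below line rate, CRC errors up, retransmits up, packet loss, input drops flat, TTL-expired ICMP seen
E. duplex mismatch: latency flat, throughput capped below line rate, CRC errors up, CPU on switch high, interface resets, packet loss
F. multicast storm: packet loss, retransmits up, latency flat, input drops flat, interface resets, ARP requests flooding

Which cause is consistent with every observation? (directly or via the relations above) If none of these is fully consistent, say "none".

Checking each candidate against the observations:
(A) MAC flapping — packet loss +; retransmits up +; ARP requests flooding +; throughput capped below line rate +; TTL-expired ICMP seen +; CRC errors up + (through CPU on switch high → CRC errors up)
(B) asymmetric routing — does not account for ARP requests flooding, throughput capped below line rate, CRC errors up
(C) link CRC errors — packet loss +; retransmits up +; ARP requests flooding +; throughput capped below line rate +; TTL-expired ICMP seen -; CRC errors up +
(D) QoS misclassification — does not account for ARP requests flooding
(E) duplex mismatch — does not account for retransmits up, ARP requests flooding, TTL-expired ICMP seen
(F) multicast storm — does not account for throughput capped below line rate, TTL-expired ICMP seen, CRC errors up
(A) alone accounts for all the evidence.

A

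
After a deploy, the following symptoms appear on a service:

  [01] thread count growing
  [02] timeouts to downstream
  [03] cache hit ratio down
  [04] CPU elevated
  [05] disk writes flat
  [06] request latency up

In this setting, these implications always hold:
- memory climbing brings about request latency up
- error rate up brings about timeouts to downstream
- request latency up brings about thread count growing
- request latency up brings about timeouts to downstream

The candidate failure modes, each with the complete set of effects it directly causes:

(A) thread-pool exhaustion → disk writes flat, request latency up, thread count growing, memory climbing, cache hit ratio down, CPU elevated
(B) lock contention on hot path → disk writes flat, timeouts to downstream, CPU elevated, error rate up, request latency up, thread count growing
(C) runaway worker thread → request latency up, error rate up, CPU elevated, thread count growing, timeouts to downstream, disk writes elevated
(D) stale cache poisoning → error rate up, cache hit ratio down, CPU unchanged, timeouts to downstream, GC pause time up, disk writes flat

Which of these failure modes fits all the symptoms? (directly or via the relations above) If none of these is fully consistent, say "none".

Per-candidate check:
(A) thread-pool exhaustion — accounts for every observation (timeouts to downstream by request latency up → timeouts to downstream)
(B) lock contention on hot path — thread count growing match; timeouts to downstream match; cache hit ratio down miss; CPU elevated match; disk writes flat match; request latency up match
(C) runaway worker thread — thread count growing match; timeouts to downstream match; cache hit ratio down miss; CPU elevated match; disk writes flat miss; request latency up match
(D) stale cache poisoning — thread count growing miss; timeouts to downstream match; cache hit ratio down match; CPU elevated miss; disk writes flat match; request latency up miss
(A) is the only candidate with no mismatches.

A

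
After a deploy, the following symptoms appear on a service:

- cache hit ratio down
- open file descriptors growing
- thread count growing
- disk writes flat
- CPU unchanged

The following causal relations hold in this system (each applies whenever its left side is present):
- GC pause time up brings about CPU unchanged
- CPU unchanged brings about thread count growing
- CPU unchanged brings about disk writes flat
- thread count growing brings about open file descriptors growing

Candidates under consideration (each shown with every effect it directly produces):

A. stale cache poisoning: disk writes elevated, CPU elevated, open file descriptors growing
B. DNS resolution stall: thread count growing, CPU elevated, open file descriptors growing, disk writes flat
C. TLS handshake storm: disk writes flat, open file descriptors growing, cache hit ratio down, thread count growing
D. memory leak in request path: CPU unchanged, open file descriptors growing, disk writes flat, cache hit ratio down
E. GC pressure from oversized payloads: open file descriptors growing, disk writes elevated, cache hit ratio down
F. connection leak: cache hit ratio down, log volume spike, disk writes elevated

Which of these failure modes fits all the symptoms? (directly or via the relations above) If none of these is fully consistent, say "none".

Checking each candidate against the observations:
(A) stale cache poisoning — cache hit ratio down NO; open file descriptors growing yes; thread count growing NO; disk writes flat NO; CPU unchanged NO
(B) DNS resolution stall — cache hit ratio down NO; open file descriptors growing yes; thread count growing yes; disk writes flat yes; CPU unchanged NO
(C) TLS handshake storm — cache hit ratio down yes; open file descriptors growing yes; thread count growing yes; disk writes flat yes; CPU unchanged NO
(D) memory leak in request path — accounts for every observation (thread count growing via CPU unchanged → thread count growing)
(E) GC pressure from oversized payloads — fails on thread count growing, disk writes flat, CPU unchanged (predicts disk writes elevated, not disk writes flat)
(F) connection leak — cache hit ratio down yes; open file descriptors growing NO; thread count growing NO; disk writes flat NO; CPU unchanged NO
Only (D) is consistent with every observation.

D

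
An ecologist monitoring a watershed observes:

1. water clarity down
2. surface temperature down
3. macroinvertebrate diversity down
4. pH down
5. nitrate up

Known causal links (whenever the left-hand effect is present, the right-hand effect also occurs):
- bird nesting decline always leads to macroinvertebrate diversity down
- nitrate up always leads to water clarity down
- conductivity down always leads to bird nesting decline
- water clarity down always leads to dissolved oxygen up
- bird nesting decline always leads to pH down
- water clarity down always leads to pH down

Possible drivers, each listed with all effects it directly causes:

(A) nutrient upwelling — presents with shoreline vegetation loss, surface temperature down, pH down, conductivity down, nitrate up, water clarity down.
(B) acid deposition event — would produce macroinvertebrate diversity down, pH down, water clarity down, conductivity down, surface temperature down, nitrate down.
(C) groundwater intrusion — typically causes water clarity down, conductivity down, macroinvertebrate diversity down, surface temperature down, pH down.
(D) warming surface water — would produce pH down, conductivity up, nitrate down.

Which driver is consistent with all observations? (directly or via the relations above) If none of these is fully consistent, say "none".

Testing each hypothesis:
(A) nutrient upwelling — accounts for every observation (macroinvertebrate diversity down via conductivity down → bird nesting decline → macroinvertebrate diversity down)
(B) acid deposition event — water clarity down match; surface temperature down match; macroinvertebrate diversity down match; pH down match; nitrate up miss
(C) groundwater intrusion — does not account for nitrate up
(D) warming surface water — water clarity down miss; surface temperature down miss; macroinvertebrate diversity down miss; pH down match; nitrate up miss
(A) alone accounts for all the evidence.

A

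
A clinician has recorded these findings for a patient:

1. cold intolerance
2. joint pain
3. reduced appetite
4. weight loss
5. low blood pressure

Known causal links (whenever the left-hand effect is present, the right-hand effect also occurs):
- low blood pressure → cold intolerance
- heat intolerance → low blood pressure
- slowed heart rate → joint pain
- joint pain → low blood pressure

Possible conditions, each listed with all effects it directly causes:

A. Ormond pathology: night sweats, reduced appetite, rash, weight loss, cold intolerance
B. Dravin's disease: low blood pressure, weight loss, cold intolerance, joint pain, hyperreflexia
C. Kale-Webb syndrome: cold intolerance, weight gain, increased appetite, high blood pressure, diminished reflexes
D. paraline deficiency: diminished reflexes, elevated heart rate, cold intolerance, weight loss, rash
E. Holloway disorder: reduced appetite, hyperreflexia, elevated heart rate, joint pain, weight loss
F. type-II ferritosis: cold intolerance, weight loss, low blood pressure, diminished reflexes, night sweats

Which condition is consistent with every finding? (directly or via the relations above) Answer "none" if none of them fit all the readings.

E

Checking each candidate against the observations:
(A) Ormond pathology — cold intolerance yes; joint pain NO; reduced appetite yes; weight loss yes; low blood pressure NO
(B) Dravin's disease — does not account for reduced appetite
(C) Kale-Webb syndrome — cold intolerance yes; joint pain NO; reduced appetite NO; weight loss NO; low blood pressure NO
(D) paraline deficiency — does not account for joint pain, reduced appetite, low blood pressure
(E) Holloway disorder — accounts for every observation (cold intolerance through joint pain → low blood pressure → cold intolerance)
(F) type-II ferritosis — cold intolerance yes; joint pain NO; reduced appetite NO; weight loss yes; low blood pressure yes
(E) alone accounts for all the evidence.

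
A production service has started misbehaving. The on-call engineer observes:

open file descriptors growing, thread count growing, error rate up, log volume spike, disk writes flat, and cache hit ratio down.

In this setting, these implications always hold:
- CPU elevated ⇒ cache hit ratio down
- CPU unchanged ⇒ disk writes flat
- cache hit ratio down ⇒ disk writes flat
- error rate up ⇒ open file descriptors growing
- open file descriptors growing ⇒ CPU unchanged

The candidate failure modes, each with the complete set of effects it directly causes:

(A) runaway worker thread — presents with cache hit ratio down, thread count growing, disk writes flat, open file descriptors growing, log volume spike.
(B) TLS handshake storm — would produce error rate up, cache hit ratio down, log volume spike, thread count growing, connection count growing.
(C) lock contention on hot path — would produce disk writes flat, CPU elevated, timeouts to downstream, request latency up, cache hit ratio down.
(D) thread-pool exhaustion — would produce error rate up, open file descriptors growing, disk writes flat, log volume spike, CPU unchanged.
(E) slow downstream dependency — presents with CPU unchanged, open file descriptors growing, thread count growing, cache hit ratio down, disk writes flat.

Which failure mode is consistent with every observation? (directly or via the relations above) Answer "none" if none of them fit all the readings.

Per-candidate check:
(A) runaway worker thread — open file descriptors growing match; thread count growing match; error rate up miss; log volume spike match; disk writes flat match; cache hit ratio down match
(B) TLS handshake storm — open file descriptors growing match (by error rate up → open file descriptors growing); thread count growing match; error rate up match; log volume spike match; disk writes flat match (by cache hit ratio down → disk writes flat); cache hit ratio down match
(C) lock contention on hot path — open file descriptors growing miss; thread count growing miss; error rate up miss; log volume spike miss; disk writes flat match; cache hit ratio down match
(D) thread-pool exhaustion — does not account for thread count growing, cache hit ratio down
(E) slow downstream dependency — open file descriptors growing match; thread count growing match; error rate up miss; log volume spike miss; disk writes flat match; cache hit ratio down match
Only (B) is consistent with every observation.

B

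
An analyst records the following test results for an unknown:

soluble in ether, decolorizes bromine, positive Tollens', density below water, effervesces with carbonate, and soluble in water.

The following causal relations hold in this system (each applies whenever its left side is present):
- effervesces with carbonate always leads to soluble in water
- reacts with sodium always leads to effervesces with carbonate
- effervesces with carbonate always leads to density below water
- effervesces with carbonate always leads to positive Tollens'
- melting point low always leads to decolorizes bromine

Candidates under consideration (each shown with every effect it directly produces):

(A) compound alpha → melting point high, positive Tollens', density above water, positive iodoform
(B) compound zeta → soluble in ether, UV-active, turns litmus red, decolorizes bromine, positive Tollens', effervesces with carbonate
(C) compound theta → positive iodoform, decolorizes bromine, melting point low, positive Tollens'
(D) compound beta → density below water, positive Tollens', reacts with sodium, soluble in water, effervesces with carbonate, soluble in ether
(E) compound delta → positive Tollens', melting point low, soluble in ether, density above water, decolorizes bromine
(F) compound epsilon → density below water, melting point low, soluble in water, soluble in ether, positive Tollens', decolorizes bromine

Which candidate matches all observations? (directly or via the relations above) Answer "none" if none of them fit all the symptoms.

Checking each candidate against the observations:
(A) compound alpha — soluble in ether ✗; decolorizes bromine ✗; positive Tollens' ✓; density below water ✗; effervesces with carbonate ✗; soluble in water ✗
(B) compound zeta — accounts for every observation (density below water via effervesces with carbonate → density below water)
(C) compound theta — does not account for soluble in ether, density below water, effervesces with carbonate, soluble in water
(D) compound beta — does not account for decolorizes bromine
(E) compound delta — soluble in ether ✓; decolorizes bromine ✓; positive Tollens' ✓; density below water ✗; effervesces with carbonate ✗; soluble in water ✗
(F) compound epsilon — soluble in ether ✓; decolorizes bromine ✓; positive Tollens' ✓; density below water ✓; effervesces with carbonate ✗; soluble in water ✓
Only (B) is consistent with every observation.

B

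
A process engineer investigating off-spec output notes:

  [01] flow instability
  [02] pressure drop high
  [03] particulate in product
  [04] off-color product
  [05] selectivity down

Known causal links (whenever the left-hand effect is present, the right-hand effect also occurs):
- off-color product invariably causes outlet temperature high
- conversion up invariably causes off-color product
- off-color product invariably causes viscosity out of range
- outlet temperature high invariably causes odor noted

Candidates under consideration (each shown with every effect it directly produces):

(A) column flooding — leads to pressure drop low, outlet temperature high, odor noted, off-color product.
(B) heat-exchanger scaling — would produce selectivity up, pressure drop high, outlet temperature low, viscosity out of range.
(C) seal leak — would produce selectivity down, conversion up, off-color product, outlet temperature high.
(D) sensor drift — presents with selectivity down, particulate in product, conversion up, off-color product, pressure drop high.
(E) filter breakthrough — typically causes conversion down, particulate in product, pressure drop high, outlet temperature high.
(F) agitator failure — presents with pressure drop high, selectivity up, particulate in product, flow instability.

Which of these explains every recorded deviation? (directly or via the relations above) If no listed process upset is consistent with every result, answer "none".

none

Per-candidate check:
(A) column flooding — flow instability NO; pressure drop high NO; particulate in product NO; off-color product yes; selectivity down NO
(B) heat-exchanger scaling — fails on flow instability, particulate in product, off-color product, selectivity down (predicts selectivity up, not selectivity down)
(C) seal leak — flow instability NO; pressure drop high NO; particulate in product NO; off-color product yes; selectivity down yes
(D) sensor drift — flow instability NO; pressure drop high yes; particulate in product yes; off-color product yes; selectivity down yes
(E) filter breakthrough — flow instability NO; pressure drop high yes; particulate in product yes; off-color product NO; selectivity down NO
(F) agitator failure — fails on off-color product, selectivity down (predicts selectivity up, not selectivity down)
None of the listed candidates fits everything.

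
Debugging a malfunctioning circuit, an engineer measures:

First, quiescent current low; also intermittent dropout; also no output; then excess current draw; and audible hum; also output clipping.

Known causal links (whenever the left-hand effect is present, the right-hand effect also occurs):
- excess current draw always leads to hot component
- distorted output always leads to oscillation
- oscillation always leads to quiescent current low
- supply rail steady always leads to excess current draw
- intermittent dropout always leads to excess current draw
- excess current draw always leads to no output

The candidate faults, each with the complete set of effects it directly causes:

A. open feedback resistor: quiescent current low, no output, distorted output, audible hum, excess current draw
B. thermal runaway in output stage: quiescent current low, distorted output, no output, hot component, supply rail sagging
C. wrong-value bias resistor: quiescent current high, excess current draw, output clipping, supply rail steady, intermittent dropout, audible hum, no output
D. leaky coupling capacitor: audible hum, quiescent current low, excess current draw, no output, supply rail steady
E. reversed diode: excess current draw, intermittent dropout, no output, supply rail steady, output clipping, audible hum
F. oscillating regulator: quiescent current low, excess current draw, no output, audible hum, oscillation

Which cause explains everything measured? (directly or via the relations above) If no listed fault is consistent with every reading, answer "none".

none

Per-candidate check:
(A) open feedback resistor — quiescent current low match; intermittent dropout miss; no output match; excess current draw match; audible hum match; output clipping miss
(B) thermal runaway in output stage — quiescent current low match; intermittent dropout miss; no output match; excess current draw miss; audible hum miss; output clipping miss
(C) wrong-value bias resistor — quiescent current low miss; intermittent dropout match; no output match; excess current draw match; audible hum match; output clipping match
(D) leaky coupling capacitor — does not account for intermittent dropout, output clipping
(E) reversed diode — does not account for quiescent current low
(F) oscillating regulator — does not account for intermittent dropout, output clipping
None of the listed candidates fits everything.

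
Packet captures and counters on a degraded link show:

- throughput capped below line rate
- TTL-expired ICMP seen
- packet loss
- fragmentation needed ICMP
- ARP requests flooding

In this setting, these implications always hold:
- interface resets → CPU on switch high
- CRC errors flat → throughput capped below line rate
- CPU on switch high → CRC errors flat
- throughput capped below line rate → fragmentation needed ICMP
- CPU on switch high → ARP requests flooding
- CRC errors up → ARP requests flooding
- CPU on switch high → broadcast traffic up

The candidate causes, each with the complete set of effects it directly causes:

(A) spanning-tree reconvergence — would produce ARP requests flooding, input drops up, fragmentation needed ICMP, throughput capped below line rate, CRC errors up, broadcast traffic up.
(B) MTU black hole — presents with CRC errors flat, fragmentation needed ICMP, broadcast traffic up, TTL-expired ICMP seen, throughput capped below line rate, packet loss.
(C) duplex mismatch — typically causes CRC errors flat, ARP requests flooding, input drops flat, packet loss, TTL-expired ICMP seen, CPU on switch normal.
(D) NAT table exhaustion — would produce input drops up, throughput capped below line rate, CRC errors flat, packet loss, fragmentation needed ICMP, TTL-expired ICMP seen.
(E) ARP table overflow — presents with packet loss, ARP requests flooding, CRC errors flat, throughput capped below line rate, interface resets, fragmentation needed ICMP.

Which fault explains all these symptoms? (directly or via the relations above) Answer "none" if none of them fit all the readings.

C

Per-candidate check:
(A) spanning-tree reconvergence — throughput capped below line rate +; TTL-expired ICMP seen -; packet loss -; fragmentation needed ICMP +; ARP requests flooding +
(B) MTU black hole — throughput capped below line rate +; TTL-expired ICMP seen +; packet loss +; fragmentation needed ICMP +; ARP requests flooding -
(C) duplex mismatch — accounts for every observation (throughput capped below line rate via CRC errors flat → throughput capped below line rate)
(D) NAT table exhaustion — does not account for ARP requests flooding
(E) ARP table overflow — does not account for TTL-expired ICMP seen
(C) alone accounts for all the evidence.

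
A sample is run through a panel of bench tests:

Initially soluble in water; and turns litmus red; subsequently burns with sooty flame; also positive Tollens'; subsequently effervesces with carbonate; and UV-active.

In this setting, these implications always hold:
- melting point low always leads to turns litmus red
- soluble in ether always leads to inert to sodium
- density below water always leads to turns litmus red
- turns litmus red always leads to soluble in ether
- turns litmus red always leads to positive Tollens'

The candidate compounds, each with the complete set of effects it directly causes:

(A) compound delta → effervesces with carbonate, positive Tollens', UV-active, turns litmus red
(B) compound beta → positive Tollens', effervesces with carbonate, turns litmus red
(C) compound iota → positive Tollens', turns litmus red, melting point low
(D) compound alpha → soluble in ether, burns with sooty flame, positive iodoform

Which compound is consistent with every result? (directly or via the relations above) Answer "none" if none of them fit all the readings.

none

Checking each candidate against the observations:
(A) compound delta — does not account for soluble in water, burns with sooty flame
(B) compound beta — does not account for soluble in water, burns with sooty flame, UV-active
(C) compound iota — soluble in water ✗; turns litmus red ✓; burns with sooty flame ✗; positive Tollens' ✓; effervesces with carbonate ✗; UV-active ✗
(D) compound alpha — does not account for soluble in water, turns litmus red, positive Tollens', effervesces with carbonate, UV-active
None of the listed candidates fits everything.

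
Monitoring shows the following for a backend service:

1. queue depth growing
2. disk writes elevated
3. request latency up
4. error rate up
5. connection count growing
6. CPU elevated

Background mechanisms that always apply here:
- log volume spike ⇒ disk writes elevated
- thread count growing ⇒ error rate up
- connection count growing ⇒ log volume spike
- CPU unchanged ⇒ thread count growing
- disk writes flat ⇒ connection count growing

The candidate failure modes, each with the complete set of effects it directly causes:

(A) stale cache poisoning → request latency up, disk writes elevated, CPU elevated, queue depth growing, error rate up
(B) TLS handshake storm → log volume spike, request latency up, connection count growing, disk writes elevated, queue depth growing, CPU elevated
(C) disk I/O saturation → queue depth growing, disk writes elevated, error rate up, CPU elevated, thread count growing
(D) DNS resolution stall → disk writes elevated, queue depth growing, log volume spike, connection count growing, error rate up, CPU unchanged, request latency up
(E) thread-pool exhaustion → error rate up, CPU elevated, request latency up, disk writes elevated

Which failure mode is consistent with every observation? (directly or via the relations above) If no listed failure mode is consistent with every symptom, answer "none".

none

Testing each hypothesis:
(A) stale cache poisoning — queue depth growing match; disk writes elevated match; request latency up match; error rate up match; connection count growing miss; CPU elevated match
(B) TLS handshake storm — does not account for error rate up
(C) disk I/O saturation — does not account for request latency up, connection count growing
(D) DNS resolution stall — fails on CPU elevated (predicts CPU unchanged, not CPU elevated)
(E) thread-pool exhaustion — does not account for queue depth growing, connection count growing
Every candidate fails on at least one observation.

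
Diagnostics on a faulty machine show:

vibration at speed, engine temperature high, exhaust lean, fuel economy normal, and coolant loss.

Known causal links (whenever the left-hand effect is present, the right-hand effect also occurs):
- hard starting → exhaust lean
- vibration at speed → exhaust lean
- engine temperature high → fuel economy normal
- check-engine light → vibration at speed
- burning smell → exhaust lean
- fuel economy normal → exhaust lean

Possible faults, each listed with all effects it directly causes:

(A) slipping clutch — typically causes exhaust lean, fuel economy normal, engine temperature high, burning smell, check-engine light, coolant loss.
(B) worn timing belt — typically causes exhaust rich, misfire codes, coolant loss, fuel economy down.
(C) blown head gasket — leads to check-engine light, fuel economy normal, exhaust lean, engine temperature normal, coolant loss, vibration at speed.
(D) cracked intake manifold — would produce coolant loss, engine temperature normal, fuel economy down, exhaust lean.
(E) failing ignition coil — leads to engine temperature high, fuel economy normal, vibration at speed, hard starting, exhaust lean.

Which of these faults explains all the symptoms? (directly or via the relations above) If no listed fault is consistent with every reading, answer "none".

A

Checking each candidate against the observations:
(A) slipping clutch — vibration at speed ✓ (via check-engine light → vibration at speed); engine temperature high ✓; exhaust lean ✓; fuel economy normal ✓; coolant loss ✓
(B) worn timing belt — vibration at speed ✗; engine temperature high ✗; exhaust lean ✗; fuel economy normal ✗; coolant loss ✓
(C) blown head gasket — vibration at speed ✓; engine temperature high ✗; exhaust lean ✓; fuel economy normal ✓; coolant loss ✓
(D) cracked intake manifold — vibration at speed ✗; engine temperature high ✗; exhaust lean ✓; fuel economy normal ✗; coolant loss ✓
(E) failing ignition coil — does not account for coolant loss
Only (A) is consistent with every observation.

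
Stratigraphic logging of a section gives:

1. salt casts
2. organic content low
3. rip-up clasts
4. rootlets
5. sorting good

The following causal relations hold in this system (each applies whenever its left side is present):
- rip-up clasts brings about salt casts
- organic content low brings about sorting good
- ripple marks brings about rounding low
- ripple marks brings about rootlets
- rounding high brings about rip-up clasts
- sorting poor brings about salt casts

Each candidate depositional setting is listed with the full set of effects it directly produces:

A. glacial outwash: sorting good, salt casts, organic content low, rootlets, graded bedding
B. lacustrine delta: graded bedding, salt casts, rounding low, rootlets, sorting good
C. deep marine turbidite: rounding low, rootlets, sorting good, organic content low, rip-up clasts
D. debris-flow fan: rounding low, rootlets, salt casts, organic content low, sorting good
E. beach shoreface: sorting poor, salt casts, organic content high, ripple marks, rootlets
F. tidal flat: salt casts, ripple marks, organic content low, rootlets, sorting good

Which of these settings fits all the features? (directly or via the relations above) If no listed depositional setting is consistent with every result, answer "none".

Checking each candidate against the observations:
(A) glacial outwash — salt casts yes; organic content low yes; rip-up clasts NO; rootlets yes; sorting good yes
(B) lacustrine delta — salt casts yes; organic content low NO; rip-up clasts NO; rootlets yes; sorting good yes
(C) deep marine turbidite — salt casts yes (through rip-up clasts → salt casts); organic content low yes; rip-up clasts yes; rootlets yes; sorting good yes
(D) debris-flow fan — does not account for rip-up clasts
(E) beach shoreface — fails on organic content low, rip-up clasts, sorting good (predicts organic content high, not organic content low; predicts sorting poor, not sorting good)
(F) tidal flat — does not account for rip-up clasts
(C) is the only candidate with no mismatches.

C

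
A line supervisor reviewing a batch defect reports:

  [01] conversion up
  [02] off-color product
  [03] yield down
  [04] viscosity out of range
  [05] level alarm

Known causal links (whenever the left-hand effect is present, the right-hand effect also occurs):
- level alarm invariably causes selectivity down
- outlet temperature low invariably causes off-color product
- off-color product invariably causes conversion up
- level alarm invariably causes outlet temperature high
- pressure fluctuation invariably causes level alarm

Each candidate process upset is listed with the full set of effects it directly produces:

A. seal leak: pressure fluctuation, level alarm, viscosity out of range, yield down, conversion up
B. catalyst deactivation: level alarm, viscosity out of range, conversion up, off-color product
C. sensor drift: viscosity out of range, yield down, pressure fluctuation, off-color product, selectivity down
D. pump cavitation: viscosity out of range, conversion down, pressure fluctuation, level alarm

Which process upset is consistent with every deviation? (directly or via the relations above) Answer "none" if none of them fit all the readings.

Per-candidate check:
(A) seal leak — conversion up yes; off-color product NO; yield down yes; viscosity out of range yes; level alarm yes
(B) catalyst deactivation — conversion up yes; off-color product yes; yield down NO; viscosity out of range yes; level alarm yes
(C) sensor drift — accounts for every observation (conversion up via off-color product → conversion up)
(D) pump cavitation — fails on conversion up, off-color product, yield down (predicts conversion down, not conversion up)
(C) is the only candidate with no mismatches.

C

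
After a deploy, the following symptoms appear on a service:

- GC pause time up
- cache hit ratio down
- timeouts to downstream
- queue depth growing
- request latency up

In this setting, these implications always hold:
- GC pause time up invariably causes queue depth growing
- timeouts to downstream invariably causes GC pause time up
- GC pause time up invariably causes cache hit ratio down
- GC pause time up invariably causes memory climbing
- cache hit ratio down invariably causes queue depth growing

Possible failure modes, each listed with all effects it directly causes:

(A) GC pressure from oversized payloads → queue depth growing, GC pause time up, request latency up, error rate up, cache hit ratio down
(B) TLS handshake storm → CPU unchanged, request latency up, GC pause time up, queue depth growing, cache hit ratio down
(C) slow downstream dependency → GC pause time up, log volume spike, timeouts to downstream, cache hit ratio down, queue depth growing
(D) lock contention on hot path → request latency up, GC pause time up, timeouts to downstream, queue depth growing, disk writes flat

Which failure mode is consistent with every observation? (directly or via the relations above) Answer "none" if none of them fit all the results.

For each candidate, compare predicted effects to what was observed:
(A) GC pressure from oversized payloads — GC pause time up ✓; cache hit ratio down ✓; timeouts to downstream ✗; queue depth growing ✓; request latency up ✓
(B) TLS handshake storm — GC pause time up ✓; cache hit ratio down ✓; timeouts to downstream ✗; queue depth growing ✓; request latency up ✓
(C) slow downstream dependency — does not account for request latency up
(D) lock contention on hot path — GC pause time up ✓; cache hit ratio down ✓ (by GC pause time up → cache hit ratio down); timeouts to downstream ✓; queue depth growing ✓; request latency up ✓
Only (D) is consistent with every observation.

D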